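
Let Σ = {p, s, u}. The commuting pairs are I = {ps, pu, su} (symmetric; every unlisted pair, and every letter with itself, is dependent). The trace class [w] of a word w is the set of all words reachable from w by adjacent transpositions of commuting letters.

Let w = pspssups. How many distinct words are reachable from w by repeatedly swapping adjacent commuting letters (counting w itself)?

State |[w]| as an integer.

280

drop 0:p onto floor
drop 1:s onto floor
drop 2:p onto {0:p}
drop 3:s onto {1:s}
drop 4:s onto {3:s}
drop 5:u onto floor
drop 6:p onto {2:p}
drop 7:s onto {4:s}
ground layer = {0:p, 1:s, 5:u}
drop-orders for the pieces not yet dropped (sum over which currently-grounded one goes next):
  1 to go: {5} 1  {6} 1  {7} 1
  2 to go: {2,6} 1  {4,7} 1  {5,6} 2  {5,7} 2  {6,7} 2
  3 to go: {0,2,6} 1  {2,5,6} 3  {2,6,7} 3  {3,4,7} 1  {4,5,7} 3  {4,6,7} 3  {5,6,7} 6
  4 to go: {0,2,5,6} 4  {0,2,6,7} 4  {1,3,4,7} 1  {2,4,6,7} 6  {2,5,6,7} 12  {3,4,5,7} 4  {3,4,6,7} 4  {4,5,6,7} 12
  5 to go: {0,2,4,6,7} 10  {0,2,5,6,7} 20  {1,3,4,5,7} 5  {1,3,4,6,7} 5  {2,3,4,6,7} 10  {2,4,5,6,7} 30  {3,4,5,6,7} 20
  6 to go: {0,2,3,4,6,7} 20  {0,2,4,5,6,7} 60  {1,2,3,4,6,7} 15  {1,3,4,5,6,7} 30  {2,3,4,5,6,7} 60
  if 0:p drops first: 105 orders
  if 1:s drops first: 140 orders
  if 5:u drops first: 35 orders
heap linearizations: 280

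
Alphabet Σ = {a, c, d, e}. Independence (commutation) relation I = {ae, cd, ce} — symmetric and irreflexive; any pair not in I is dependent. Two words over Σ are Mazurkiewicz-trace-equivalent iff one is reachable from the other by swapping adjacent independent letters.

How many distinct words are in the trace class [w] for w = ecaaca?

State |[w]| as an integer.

0(e) covers ∅
1(c) covers ∅
2(a) covers 1:c
3(a) covers 2:a
4(c) covers 3:a
5(a) covers 4:c
floor of heap: 0:e, 1:c
completions by unplaced set U, small U first (add the entries for U minus each lowest piece of U):
  |U|=1: {0}:1  {5}:1
  |U|=2: {0,5}:2  {4,5}:1
  |U|=3: {0,4,5}:3  {3,4,5}:1
  |U|=4: {0,3,4,5}:4  {2,3,4,5}:1
  start at 0(e): 1
  start at 1(c): 5
sum over floor = 6

6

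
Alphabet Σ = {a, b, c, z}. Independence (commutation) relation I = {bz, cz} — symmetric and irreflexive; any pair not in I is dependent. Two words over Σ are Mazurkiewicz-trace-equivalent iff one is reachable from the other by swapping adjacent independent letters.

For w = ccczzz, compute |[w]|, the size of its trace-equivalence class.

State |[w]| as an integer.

piece 0:c — minimal
piece 1:c rests on {0:c}
piece 2:c rests on {1:c}
piece 3:z — minimal
piece 4:z rests on {3:z}
piece 5:z rests on {4:z}
minimal pieces: {0:c, 3:z}
ways to finish when only these pieces remain (= sum over removing one remaining piece with nothing left below it):
  1 left: {2}→1  {5}→1
  2 left: {1,2}→1  {2,5}→2  {4,5}→1
  3 left: {0,1,2}→1  {1,2,5}→3  {2,4,5}→3  {3,4,5}→1
  4 left: {0,1,2,5}→4  {1,2,4,5}→6  {2,3,4,5}→4
  placing 0:c first → 10 extensions
  placing 3:z first → 10 extensions
total linear extensions = 20

20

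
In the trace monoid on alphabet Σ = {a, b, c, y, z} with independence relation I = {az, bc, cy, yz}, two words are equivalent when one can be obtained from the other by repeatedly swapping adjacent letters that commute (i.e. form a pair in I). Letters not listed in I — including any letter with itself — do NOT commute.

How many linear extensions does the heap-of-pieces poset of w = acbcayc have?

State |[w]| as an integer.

piece 0:a — minimal
piece 1:c rests on {0:a}
piece 2:b rests on {0:a}
piece 3:c rests on {1:c}
piece 4:a rests on {2:b, 3:c}
piece 5:y rests on {4:a}
piece 6:c rests on {4:a}
minimal pieces: {0:a}
ways to finish when only these pieces remain (= sum over removing one remaining piece with nothing left below it):
  1 left: {5}→1  {6}→1
  2 left: {5,6}→2
  3 left: {4,5,6}→2
  4 left: {2,4,5,6}→2  {3,4,5,6}→2
  5 left: {1,3,4,5,6}→2  {2,3,4,5,6}→4
  placing 0:a first → 6 extensions

6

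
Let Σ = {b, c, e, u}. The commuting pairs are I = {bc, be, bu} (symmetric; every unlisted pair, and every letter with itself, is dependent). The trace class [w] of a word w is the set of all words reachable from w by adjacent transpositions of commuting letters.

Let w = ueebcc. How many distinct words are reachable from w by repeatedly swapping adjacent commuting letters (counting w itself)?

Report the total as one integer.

0(u) covers ∅
1(e) covers 0:u
2(e) covers 1:e
3(b) covers ∅
4(c) covers 2:e
5(c) covers 4:c
floor of heap: 0:u, 3:b
completions by unplaced set U, small U first (add the entries for U minus each lowest piece of U):
  |U|=1: {3}:1  {5}:1
  |U|=2: {3,5}:2  {4,5}:1
  |U|=3: {2,4,5}:1  {3,4,5}:3
  |U|=4: {1,2,4,5}:1  {2,3,4,5}:4
  start at 0(u): 5
  start at 3(b): 1
sum over floor = 6

6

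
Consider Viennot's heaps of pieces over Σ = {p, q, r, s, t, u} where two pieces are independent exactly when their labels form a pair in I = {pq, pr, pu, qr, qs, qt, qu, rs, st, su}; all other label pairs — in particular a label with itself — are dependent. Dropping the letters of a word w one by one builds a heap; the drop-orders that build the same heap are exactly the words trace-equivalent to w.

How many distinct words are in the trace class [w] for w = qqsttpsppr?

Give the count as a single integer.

piece 0:q — minimal
piece 1:q rests on {0:q}
piece 2:s — minimal
piece 3:t — minimal
piece 4:t rests on {3:t}
piece 5:p rests on {2:s, 4:t}
piece 6:s rests on {5:p}
piece 7:p rests on {6:s}
piece 8:p rests on {7:p}
piece 9:r rests on {4:t}
minimal pieces: {0:q, 2:s, 3:t}
ways to finish when only these pieces remain (= sum over removing one remaining piece with nothing left below it):
  1 left: {1}→1  {8}→1  {9}→1
  2 left: {0,1}→1  {1,8}→2  {1,9}→2  {7,8}→1  {8,9}→2
  3 left: {0,1,8}→3  {0,1,9}→3  {1,7,8}→3  {1,8,9}→6  {6,7,8}→1  {7,8,9}→3
  4 left: {0,1,7,8}→6  {0,1,8,9}→12  {1,6,7,8}→4  {1,7,8,9}→12  {5,6,7,8}→1  {6,7,8,9}→4
  5 left: {0,1,6,7,8}→10  {0,1,7,8,9}→30  {1,5,6,7,8}→5  {1,6,7,8,9}→20  {2,5,6,7,8}→1  {5,6,7,8,9}→5
  6 left: {0,1,5,6,7,8}→15  {0,1,6,7,8,9}→60  {1,2,5,6,7,8}→6  {1,5,6,7,8,9}→30  {2,5,6,7,8,9}→6  {4,5,6,7,8,9}→5
  7 left: {0,1,2,5,6,7,8}→21  {0,1,5,6,7,8,9}→105  {1,2,5,6,7,8,9}→42  {1,4,5,6,7,8,9}→35  {2,4,5,6,7,8,9}→11  {3,4,5,6,7,8,9}→5
  8 left: {0,1,2,5,6,7,8,9}→168  {0,1,4,5,6,7,8,9}→140  {1,2,4,5,6,7,8,9}→88  {1,3,4,5,6,7,8,9}→40  {2,3,4,5,6,7,8,9}→16
  placing 0:q first → 144 extensions
  placing 2:s first → 180 extensions
  placing 3:t first → 396 extensions
total linear extensions = 720

720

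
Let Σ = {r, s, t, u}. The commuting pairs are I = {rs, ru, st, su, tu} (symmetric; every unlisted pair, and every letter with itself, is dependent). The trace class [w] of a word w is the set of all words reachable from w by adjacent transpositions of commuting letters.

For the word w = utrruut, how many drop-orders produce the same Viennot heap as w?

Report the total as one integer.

piece 0:u — minimal
piece 1:t — minimal
piece 2:r rests on {1:t}
piece 3:r rests on {2:r}
piece 4:u rests on {0:u}
piece 5:u rests on {4:u}
piece 6:t rests on {3:r}
minimal pieces: {0:u, 1:t}
ways to finish when only these pieces remain (= sum over removing one remaining piece with nothing left below it):
  1 left: {5}→1  {6}→1
  2 left: {3,6}→1  {4,5}→1  {5,6}→2
  3 left: {0,4,5}→1  {2,3,6}→1  {3,5,6}→3  {4,5,6}→3
  4 left: {0,4,5,6}→4  {1,2,3,6}→1  {2,3,5,6}→4  {3,4,5,6}→6
  5 left: {0,3,4,5,6}→10  {1,2,3,5,6}→5  {2,3,4,5,6}→10
  placing 0:u first → 15 extensions
  placing 1:t first → 20 extensions
total linear extensions = 35

35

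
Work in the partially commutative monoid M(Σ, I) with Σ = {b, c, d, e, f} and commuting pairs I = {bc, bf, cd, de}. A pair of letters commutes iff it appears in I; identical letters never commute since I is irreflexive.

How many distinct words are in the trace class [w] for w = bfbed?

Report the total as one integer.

0(b) covers ∅
1(f) covers ∅
2(b) covers 0:b
3(e) covers 1:f, 2:b
4(d) covers 1:f, 2:b
floor of heap: 0:b, 1:f
completions by unplaced set U, small U first (add the entries for U minus each lowest piece of U):
  |U|=1: {3}:1  {4}:1
  |U|=2: {3,4}:2
  |U|=3: {1,3,4}:2  {2,3,4}:2
  start at 0(b): 4
  start at 1(f): 2
sum over floor = 6

6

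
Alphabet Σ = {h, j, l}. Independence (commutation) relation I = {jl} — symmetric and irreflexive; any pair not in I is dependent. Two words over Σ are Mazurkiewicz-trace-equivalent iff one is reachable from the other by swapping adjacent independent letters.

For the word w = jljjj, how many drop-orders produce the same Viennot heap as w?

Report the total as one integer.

0(j) covers ∅
1(l) covers ∅
2(j) covers 0:j
3(j) covers 2:j
4(j) covers 3:j
floor of heap: 0:j, 1:l
completions by unplaced set U, small U first (add the entries for U minus each lowest piece of U):
  |U|=1: {1}:1  {4}:1
  |U|=2: {1,4}:2  {3,4}:1
  |U|=3: {1,3,4}:3  {2,3,4}:1
  start at 0(j): 4
  start at 1(l): 1
sum over floor = 5

5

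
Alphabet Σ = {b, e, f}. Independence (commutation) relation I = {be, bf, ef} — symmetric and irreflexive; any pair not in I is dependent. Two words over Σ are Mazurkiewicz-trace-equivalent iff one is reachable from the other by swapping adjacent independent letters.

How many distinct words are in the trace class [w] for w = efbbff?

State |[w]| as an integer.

60

0(e) covers ∅
1(f) covers ∅
2(b) covers ∅
3(b) covers 2:b
4(f) covers 1:f
5(f) covers 4:f
floor of heap: 0:e, 1:f, 2:b
completions by unplaced set U, small U first (add the entries for U minus each lowest piece of U):
  |U|=1: {0}:1  {3}:1  {5}:1
  |U|=2: {0,3}:2  {0,5}:2  {2,3}:1  {3,5}:2  {4,5}:1
  |U|=3: {0,2,3}:3  {0,3,5}:6  {0,4,5}:3  {1,4,5}:1  {2,3,5}:3  {3,4,5}:3
  |U|=4: {0,1,4,5}:4  {0,2,3,5}:12  {0,3,4,5}:12  {1,3,4,5}:4  {2,3,4,5}:6
  start at 0(e): 10
  start at 1(f): 30
  start at 2(b): 20
sum over floor = 60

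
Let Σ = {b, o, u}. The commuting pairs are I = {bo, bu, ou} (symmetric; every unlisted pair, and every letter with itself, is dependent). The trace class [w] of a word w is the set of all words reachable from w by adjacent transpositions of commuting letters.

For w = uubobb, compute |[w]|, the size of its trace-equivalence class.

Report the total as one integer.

piece 0:u — minimal
piece 1:u rests on {0:u}
piece 2:b — minimal
piece 3:o — minimal
piece 4:b rests on {2:b}
piece 5:b rests on {4:b}
minimal pieces: {0:u, 2:b, 3:o}
ways to finish when only these pieces remain (= sum over removing one remaining piece with nothing left below it):
  1 left: {1}→1  {3}→1  {5}→1
  2 left: {0,1}→1  {1,3}→2  {1,5}→2  {3,5}→2  {4,5}→1
  3 left: {0,1,3}→3  {0,1,5}→3  {1,3,5}→6  {1,4,5}→3  {2,4,5}→1  {3,4,5}→3
  4 left: {0,1,3,5}→12  {0,1,4,5}→6  {1,2,4,5}→4  {1,3,4,5}→12  {2,3,4,5}→4
  placing 0:u first → 20 extensions
  placing 2:b first → 30 extensions
  placing 3:o first → 10 extensions
total linear extensions = 60

60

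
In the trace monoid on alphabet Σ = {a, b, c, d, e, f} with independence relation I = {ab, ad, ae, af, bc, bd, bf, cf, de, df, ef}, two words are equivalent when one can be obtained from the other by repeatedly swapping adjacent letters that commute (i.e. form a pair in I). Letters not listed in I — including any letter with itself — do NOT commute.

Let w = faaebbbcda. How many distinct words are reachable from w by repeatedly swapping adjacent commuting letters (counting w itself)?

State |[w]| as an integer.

2220

drop 0:f onto floor
drop 1:a onto floor
drop 2:a onto {1:a}
drop 3:e onto floor
drop 4:b onto {3:e}
drop 5:b onto {4:b}
drop 6:b onto {5:b}
drop 7:c onto {2:a, 3:e}
drop 8:d onto {7:c}
drop 9:a onto {7:c}
ground layer = {0:f, 1:a, 3:e}
drop-orders for the pieces not yet dropped (sum over which currently-grounded one goes next):
  1 to go: {0} 1  {6} 1  {8} 1  {9} 1
  2 to go: {0,6} 2  {0,8} 2  {0,9} 2  {5,6} 1  {6,8} 2  {6,9} 2  {8,9} 2
  3 to go: {0,5,6} 3  {0,6,8} 6  {0,6,9} 6  {0,8,9} 6  {4,5,6} 1  {5,6,8} 3  {5,6,9} 3  {6,8,9} 6  {7,8,9} 2
  4 to go: {0,4,5,6} 4  {0,5,6,8} 12  {0,5,6,9} 12  {0,6,8,9} 24  {0,7,8,9} 8  {2,7,8,9} 2  {4,5,6,8} 4  {4,5,6,9} 4  {5,6,8,9} 12  {6,7,8,9} 8
  5 to go: {0,2,7,8,9} 10  {0,4,5,6,8} 20  {0,4,5,6,9} 20  {0,5,6,8,9} 60  {0,6,7,8,9} 40  {1,2,7,8,9} 2  {2,6,7,8,9} 10  {4,5,6,8,9} 20  {5,6,7,8,9} 20
  6 to go: {0,1,2,7,8,9} 12  {0,2,6,7,8,9} 60  {0,4,5,6,8,9} 120  {0,5,6,7,8,9} 120  {1,2,6,7,8,9} 12  {2,5,6,7,8,9} 30  {4,5,6,7,8,9} 40
  7 to go: {0,1,2,6,7,8,9} 84  {0,2,5,6,7,8,9} 210  {0,4,5,6,7,8,9} 280  {1,2,5,6,7,8,9} 42  {2,4,5,6,7,8,9} 70  {3,4,5,6,7,8,9} 40
  8 to go: {0,1,2,5,6,7,8,9} 336  {0,2,4,5,6,7,8,9} 560  {0,3,4,5,6,7,8,9} 320  {1,2,4,5,6,7,8,9} 112  {2,3,4,5,6,7,8,9} 110
  if 0:f drops first: 222 orders
  if 1:a drops first: 990 orders
  if 3:e drops first: 1008 orders
heap linearizations: 2220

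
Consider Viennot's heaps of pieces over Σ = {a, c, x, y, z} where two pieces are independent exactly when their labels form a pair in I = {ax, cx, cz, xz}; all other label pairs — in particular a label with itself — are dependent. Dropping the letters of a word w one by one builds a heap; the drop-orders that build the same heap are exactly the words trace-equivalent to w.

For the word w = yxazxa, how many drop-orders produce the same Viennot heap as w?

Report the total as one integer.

10

piece 0:y — minimal
piece 1:x rests on {0:y}
piece 2:a rests on {0:y}
piece 3:z rests on {2:a}
piece 4:x rests on {1:x}
piece 5:a rests on {3:z}
minimal pieces: {0:y}
ways to finish when only these pieces remain (= sum over removing one remaining piece with nothing left below it):
  1 left: {4}→1  {5}→1
  2 left: {1,4}→1  {3,5}→1  {4,5}→2
  3 left: {1,4,5}→3  {2,3,5}→1  {3,4,5}→3
  4 left: {1,3,4,5}→6  {2,3,4,5}→4
  placing 0:y first → 10 extensions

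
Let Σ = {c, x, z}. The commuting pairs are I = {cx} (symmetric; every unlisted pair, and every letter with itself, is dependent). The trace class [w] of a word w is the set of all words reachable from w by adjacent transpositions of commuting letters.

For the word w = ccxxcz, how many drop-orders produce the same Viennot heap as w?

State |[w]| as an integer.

#0=c has no predecessor
#1=c depends on [0:c]
#2=x has no predecessor
#3=x depends on [2:x]
#4=c depends on [1:c]
#5=z depends on [3:x, 4:c]
sources: [0:c, 2:x]
N(rest) = Σ N(rest − s) over sources s of rest; N(one piece) = 1:
  size 1 → [5]=1
  size 2 → [3,5]=1  [4,5]=1
  size 3 → [1,4,5]=1  [2,3,5]=1  [3,4,5]=2
  size 4 → [0,1,4,5]=1  [1,3,4,5]=3  [2,3,4,5]=3
  first=0(c) contributes 6
  first=2(x) contributes 4
|[w]| = 10

10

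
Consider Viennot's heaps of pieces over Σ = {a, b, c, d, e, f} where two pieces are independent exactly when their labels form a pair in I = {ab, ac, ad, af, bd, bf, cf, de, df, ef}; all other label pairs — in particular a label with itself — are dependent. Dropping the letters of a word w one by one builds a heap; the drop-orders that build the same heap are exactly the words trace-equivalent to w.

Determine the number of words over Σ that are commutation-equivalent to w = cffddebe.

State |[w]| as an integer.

280

piece 0:c — minimal
piece 1:f — minimal
piece 2:f rests on {1:f}
piece 3:d rests on {0:c}
piece 4:d rests on {3:d}
piece 5:e rests on {0:c}
piece 6:b rests on {5:e}
piece 7:e rests on {6:b}
minimal pieces: {0:c, 1:f}
ways to finish when only these pieces remain (= sum over removing one remaining piece with nothing left below it):
  1 left: {2}→1  {4}→1  {7}→1
  2 left: {1,2}→1  {2,4}→2  {2,7}→2  {3,4}→1  {4,7}→2  {6,7}→1
  3 left: {1,2,4}→3  {1,2,7}→3  {2,3,4}→3  {2,4,7}→6  {2,6,7}→3  {3,4,7}→3  {4,6,7}→3  {5,6,7}→1
  4 left: {1,2,3,4}→6  {1,2,4,7}→12  {1,2,6,7}→6  {2,3,4,7}→12  {2,4,6,7}→12  {2,5,6,7}→4  {3,4,6,7}→6  {4,5,6,7}→4
  5 left: {1,2,3,4,7}→30  {1,2,4,6,7}→30  {1,2,5,6,7}→10  {2,3,4,6,7}→30  {2,4,5,6,7}→20  {3,4,5,6,7}→10
  6 left: {0,3,4,5,6,7}→10  {1,2,3,4,6,7}→90  {1,2,4,5,6,7}→60  {2,3,4,5,6,7}→60
  placing 0:c first → 210 extensions
  placing 1:f first → 70 extensions
total linear extensions = 280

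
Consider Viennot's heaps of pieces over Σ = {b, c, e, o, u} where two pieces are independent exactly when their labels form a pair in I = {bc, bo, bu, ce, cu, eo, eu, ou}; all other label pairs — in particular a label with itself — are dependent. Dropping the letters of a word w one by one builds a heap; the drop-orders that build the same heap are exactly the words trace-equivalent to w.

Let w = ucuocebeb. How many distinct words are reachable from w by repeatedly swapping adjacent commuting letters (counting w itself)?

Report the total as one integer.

0(u) covers ∅
1(c) covers ∅
2(u) covers 0:u
3(o) covers 1:c
4(c) covers 3:o
5(e) covers ∅
6(b) covers 5:e
7(e) covers 6:b
8(b) covers 7:e
floor of heap: 0:u, 1:c, 5:e
completions by unplaced set U, small U first (add the entries for U minus each lowest piece of U):
  |U|=1: {2}:1  {4}:1  {8}:1
  |U|=2: {0,2}:1  {2,4}:2  {2,8}:2  {3,4}:1  {4,8}:2  {7,8}:1
  |U|=3: {0,2,4}:3  {0,2,8}:3  {1,3,4}:1  {2,3,4}:3  {2,4,8}:6  {2,7,8}:3  {3,4,8}:3  {4,7,8}:3  {6,7,8}:1
  |U|=4: {0,2,3,4}:6  {0,2,4,8}:12  {0,2,7,8}:6  {1,2,3,4}:4  {1,3,4,8}:4  {2,3,4,8}:12  {2,4,7,8}:12  {2,6,7,8}:4  {3,4,7,8}:6  {4,6,7,8}:4  {5,6,7,8}:1
  |U|=5: {0,1,2,3,4}:10  {0,2,3,4,8}:30  {0,2,4,7,8}:30  {0,2,6,7,8}:10  {1,2,3,4,8}:20  {1,3,4,7,8}:10  {2,3,4,7,8}:30  {2,4,6,7,8}:20  {2,5,6,7,8}:5  {3,4,6,7,8}:10  {4,5,6,7,8}:5
  |U|=6: {0,1,2,3,4,8}:60  {0,2,3,4,7,8}:90  {0,2,4,6,7,8}:60  {0,2,5,6,7,8}:15  {1,2,3,4,7,8}:60  {1,3,4,6,7,8}:20  {2,3,4,6,7,8}:60  {2,4,5,6,7,8}:30  {3,4,5,6,7,8}:15
  |U|=7: {0,1,2,3,4,7,8}:210  {0,2,3,4,6,7,8}:210  {0,2,4,5,6,7,8}:105  {1,2,3,4,6,7,8}:140  {1,3,4,5,6,7,8}:35  {2,3,4,5,6,7,8}:105
  start at 0(u): 280
  start at 1(c): 420
  start at 5(e): 560
sum over floor = 1260

1260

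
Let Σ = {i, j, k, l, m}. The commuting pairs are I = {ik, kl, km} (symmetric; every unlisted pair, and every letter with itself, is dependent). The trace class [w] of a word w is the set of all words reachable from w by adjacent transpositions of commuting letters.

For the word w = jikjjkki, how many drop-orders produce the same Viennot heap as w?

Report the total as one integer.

6

drop 0:j onto floor
drop 1:i onto {0:j}
drop 2:k onto {0:j}
drop 3:j onto {1:i, 2:k}
drop 4:j onto {3:j}
drop 5:k onto {4:j}
drop 6:k onto {5:k}
drop 7:i onto {4:j}
ground layer = {0:j}
drop-orders for the pieces not yet dropped (sum over which currently-grounded one goes next):
  1 to go: {6} 1  {7} 1
  2 to go: {5,6} 1  {6,7} 2
  3 to go: {5,6,7} 3
  4 to go: {4,5,6,7} 3
  5 to go: {3,4,5,6,7} 3
  6 to go: {1,3,4,5,6,7} 3  {2,3,4,5,6,7} 3
  if 0:j drops first: 6 orders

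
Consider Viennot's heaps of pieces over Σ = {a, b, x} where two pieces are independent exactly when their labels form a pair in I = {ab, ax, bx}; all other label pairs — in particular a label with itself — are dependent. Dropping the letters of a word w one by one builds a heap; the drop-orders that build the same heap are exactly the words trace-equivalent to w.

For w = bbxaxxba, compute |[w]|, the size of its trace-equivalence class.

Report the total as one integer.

drop 0:b onto floor
drop 1:b onto {0:b}
drop 2:x onto floor
drop 3:a onto floor
drop 4:x onto {2:x}
drop 5:x onto {4:x}
drop 6:b onto {1:b}
drop 7:a onto {3:a}
ground layer = {0:b, 2:x, 3:a}
drop-orders for the pieces not yet dropped (sum over which currently-grounded one goes next):
  1 to go: {5} 1  {6} 1  {7} 1
  2 to go: {1,6} 1  {3,7} 1  {4,5} 1  {5,6} 2  {5,7} 2  {6,7} 2
  3 to go: {0,1,6} 1  {1,5,6} 3  {1,6,7} 3  {2,4,5} 1  {3,5,7} 3  {3,6,7} 3  {4,5,6} 3  {4,5,7} 3  {5,6,7} 6
  4 to go: {0,1,5,6} 4  {0,1,6,7} 4  {1,3,6,7} 6  {1,4,5,6} 6  {1,5,6,7} 12  {2,4,5,6} 4  {2,4,5,7} 4  {3,4,5,7} 6  {3,5,6,7} 12  {4,5,6,7} 12
  5 to go: {0,1,3,6,7} 10  {0,1,4,5,6} 10  {0,1,5,6,7} 20  {1,2,4,5,6} 10  {1,3,5,6,7} 30  {1,4,5,6,7} 30  {2,3,4,5,7} 10  {2,4,5,6,7} 20  {3,4,5,6,7} 30
  6 to go: {0,1,2,4,5,6} 20  {0,1,3,5,6,7} 60  {0,1,4,5,6,7} 60  {1,2,4,5,6,7} 60  {1,3,4,5,6,7} 90  {2,3,4,5,6,7} 60
  if 0:b drops first: 210 orders
  if 2:x drops first: 210 orders
  if 3:a drops first: 140 orders
heap linearizations: 560

560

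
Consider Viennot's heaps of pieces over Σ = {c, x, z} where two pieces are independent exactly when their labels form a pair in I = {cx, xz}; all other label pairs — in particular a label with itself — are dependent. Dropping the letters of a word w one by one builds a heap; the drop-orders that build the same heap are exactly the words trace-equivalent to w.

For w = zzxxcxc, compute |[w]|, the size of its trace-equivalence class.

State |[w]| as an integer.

piece 0:z — minimal
piece 1:z rests on {0:z}
piece 2:x — minimal
piece 3:x rests on {2:x}
piece 4:c rests on {1:z}
piece 5:x rests on {3:x}
piece 6:c rests on {4:c}
minimal pieces: {0:z, 2:x}
ways to finish when only these pieces remain (= sum over removing one remaining piece with nothing left below it):
  1 left: {5}→1  {6}→1
  2 left: {3,5}→1  {4,6}→1  {5,6}→2
  3 left: {1,4,6}→1  {2,3,5}→1  {3,5,6}→3  {4,5,6}→3
  4 left: {0,1,4,6}→1  {1,4,5,6}→4  {2,3,5,6}→4  {3,4,5,6}→6
  5 left: {0,1,4,5,6}→5  {1,3,4,5,6}→10  {2,3,4,5,6}→10
  placing 0:z first → 20 extensions
  placing 2:x first → 15 extensions
total linear extensions = 35

35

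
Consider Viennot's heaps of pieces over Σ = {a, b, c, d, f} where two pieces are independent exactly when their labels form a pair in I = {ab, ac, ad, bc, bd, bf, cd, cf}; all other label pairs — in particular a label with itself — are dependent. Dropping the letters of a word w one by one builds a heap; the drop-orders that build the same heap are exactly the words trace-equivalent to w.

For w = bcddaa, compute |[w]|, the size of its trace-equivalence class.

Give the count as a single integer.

180

drop 0:b onto floor
drop 1:c onto floor
drop 2:d onto floor
drop 3:d onto {2:d}
drop 4:a onto floor
drop 5:a onto {4:a}
ground layer = {0:b, 1:c, 2:d, 4:a}
drop-orders for the pieces not yet dropped (sum over which currently-grounded one goes next):
  1 to go: {0} 1  {1} 1  {3} 1  {5} 1
  2 to go: {0,1} 2  {0,3} 2  {0,5} 2  {1,3} 2  {1,5} 2  {2,3} 1  {3,5} 2  {4,5} 1
  3 to go: {0,1,3} 6  {0,1,5} 6  {0,2,3} 3  {0,3,5} 6  {0,4,5} 3  {1,2,3} 3  {1,3,5} 6  {1,4,5} 3  {2,3,5} 3  {3,4,5} 3
  4 to go: {0,1,2,3} 12  {0,1,3,5} 24  {0,1,4,5} 12  {0,2,3,5} 12  {0,3,4,5} 12  {1,2,3,5} 12  {1,3,4,5} 12  {2,3,4,5} 6
  if 0:b drops first: 30 orders
  if 1:c drops first: 30 orders
  if 2:d drops first: 60 orders
  if 4:a drops first: 60 orders
heap linearizations: 180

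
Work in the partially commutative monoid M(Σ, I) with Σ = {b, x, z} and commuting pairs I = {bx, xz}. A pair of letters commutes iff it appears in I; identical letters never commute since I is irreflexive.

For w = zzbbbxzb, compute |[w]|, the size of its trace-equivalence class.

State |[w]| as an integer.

8

#0=z has no predecessor
#1=z depends on [0:z]
#2=b depends on [1:z]
#3=b depends on [2:b]
#4=b depends on [3:b]
#5=x has no predecessor
#6=z depends on [4:b]
#7=b depends on [6:z]
sources: [0:z, 5:x]
N(rest) = Σ N(rest − s) over sources s of rest; N(one piece) = 1:
  size 1 → [5]=1  [7]=1
  size 2 → [5,7]=2  [6,7]=1
  size 3 → [4,6,7]=1  [5,6,7]=3
  size 4 → [3,4,6,7]=1  [4,5,6,7]=4
  size 5 → [2,3,4,6,7]=1  [3,4,5,6,7]=5
  size 6 → [1,2,3,4,6,7]=1  [2,3,4,5,6,7]=6
  first=0(z) contributes 7
  first=5(x) contributes 1
|[w]| = 8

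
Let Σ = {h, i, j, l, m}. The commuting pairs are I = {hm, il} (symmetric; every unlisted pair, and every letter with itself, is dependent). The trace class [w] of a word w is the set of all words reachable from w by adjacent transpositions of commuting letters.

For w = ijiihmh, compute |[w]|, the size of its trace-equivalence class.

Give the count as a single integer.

3

piece 0:i — minimal
piece 1:j rests on {0:i}
piece 2:i rests on {1:j}
piece 3:i rests on {2:i}
piece 4:h rests on {3:i}
piece 5:m rests on {3:i}
piece 6:h rests on {4:h}
minimal pieces: {0:i}
ways to finish when only these pieces remain (= sum over removing one remaining piece with nothing left below it):
  1 left: {5}→1  {6}→1
  2 left: {4,6}→1  {5,6}→2
  3 left: {4,5,6}→3
  4 left: {3,4,5,6}→3
  5 left: {2,3,4,5,6}→3
  placing 0:i first → 3 extensions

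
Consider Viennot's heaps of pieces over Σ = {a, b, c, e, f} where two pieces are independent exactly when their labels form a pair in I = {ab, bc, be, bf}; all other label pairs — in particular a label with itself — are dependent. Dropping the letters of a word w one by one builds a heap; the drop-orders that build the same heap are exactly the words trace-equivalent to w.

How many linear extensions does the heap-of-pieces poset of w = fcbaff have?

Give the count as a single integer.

piece 0:f — minimal
piece 1:c rests on {0:f}
piece 2:b — minimal
piece 3:a rests on {1:c}
piece 4:f rests on {3:a}
piece 5:f rests on {4:f}
minimal pieces: {0:f, 2:b}
ways to finish when only these pieces remain (= sum over removing one remaining piece with nothing left below it):
  1 left: {2}→1  {5}→1
  2 left: {2,5}→2  {4,5}→1
  3 left: {2,4,5}→3  {3,4,5}→1
  4 left: {1,3,4,5}→1  {2,3,4,5}→4
  placing 0:f first → 5 extensions
  placing 2:b first → 1 extensions
total linear extensions = 6

6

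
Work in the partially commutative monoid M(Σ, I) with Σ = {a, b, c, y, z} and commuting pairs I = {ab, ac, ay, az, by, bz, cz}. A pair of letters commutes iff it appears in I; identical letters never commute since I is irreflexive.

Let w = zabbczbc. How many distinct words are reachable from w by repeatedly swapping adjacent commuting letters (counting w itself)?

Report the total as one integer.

drop 0:z onto floor
drop 1:a onto floor
drop 2:b onto floor
drop 3:b onto {2:b}
drop 4:c onto {3:b}
drop 5:z onto {0:z}
drop 6:b onto {4:c}
drop 7:c onto {6:b}
ground layer = {0:z, 1:a, 2:b}
drop-orders for the pieces not yet dropped (sum over which currently-grounded one goes next):
  1 to go: {1} 1  {5} 1  {7} 1
  2 to go: {0,5} 1  {1,5} 2  {1,7} 2  {5,7} 2  {6,7} 1
  3 to go: {0,1,5} 3  {0,5,7} 3  {1,5,7} 6  {1,6,7} 3  {4,6,7} 1  {5,6,7} 3
  4 to go: {0,1,5,7} 12  {0,5,6,7} 6  {1,4,6,7} 4  {1,5,6,7} 12  {3,4,6,7} 1  {4,5,6,7} 4
  5 to go: {0,1,5,6,7} 30  {0,4,5,6,7} 10  {1,3,4,6,7} 5  {1,4,5,6,7} 20  {2,3,4,6,7} 1  {3,4,5,6,7} 5
  6 to go: {0,1,4,5,6,7} 60  {0,3,4,5,6,7} 15  {1,2,3,4,6,7} 6  {1,3,4,5,6,7} 30  {2,3,4,5,6,7} 6
  if 0:z drops first: 42 orders
  if 1:a drops first: 21 orders
  if 2:b drops first: 105 orders
heap linearizations: 168

168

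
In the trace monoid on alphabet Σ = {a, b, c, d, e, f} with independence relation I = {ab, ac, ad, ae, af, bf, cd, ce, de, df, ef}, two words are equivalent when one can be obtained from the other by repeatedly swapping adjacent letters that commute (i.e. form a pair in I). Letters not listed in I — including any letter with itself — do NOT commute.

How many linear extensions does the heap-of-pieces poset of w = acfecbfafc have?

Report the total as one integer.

0(a) covers ∅
1(c) covers ∅
2(f) covers 1:c
3(e) covers ∅
4(c) covers 2:f
5(b) covers 3:e, 4:c
6(f) covers 4:c
7(a) covers 0:a
8(f) covers 6:f
9(c) covers 5:b, 8:f
floor of heap: 0:a, 1:c, 3:e
completions by unplaced set U, small U first (add the entries for U minus each lowest piece of U):
  |U|=1: {7}:1  {9}:1
  |U|=2: {0,7}:1  {5,9}:1  {7,9}:2  {8,9}:1
  |U|=3: {0,7,9}:3  {3,5,9}:1  {5,7,9}:3  {5,8,9}:2  {6,8,9}:1  {7,8,9}:3
  |U|=4: {0,5,7,9}:6  {0,7,8,9}:6  {3,5,7,9}:4  {3,5,8,9}:3  {5,6,8,9}:3  {5,7,8,9}:8  {6,7,8,9}:4
  |U|=5: {0,3,5,7,9}:10  {0,5,7,8,9}:20  {0,6,7,8,9}:10  {3,5,6,8,9}:6  {3,5,7,8,9}:15  {4,5,6,8,9}:3  {5,6,7,8,9}:15
  |U|=6: {0,3,5,7,8,9}:45  {0,5,6,7,8,9}:45  {2,4,5,6,8,9}:3  {3,4,5,6,8,9}:9  {3,5,6,7,8,9}:36  {4,5,6,7,8,9}:18
  |U|=7: {0,3,5,6,7,8,9}:126  {0,4,5,6,7,8,9}:63  {1,2,4,5,6,8,9}:3  {2,3,4,5,6,8,9}:12  {2,4,5,6,7,8,9}:21  {3,4,5,6,7,8,9}:63
  |U|=8: {0,2,4,5,6,7,8,9}:84  {0,3,4,5,6,7,8,9}:252  {1,2,3,4,5,6,8,9}:15  {1,2,4,5,6,7,8,9}:24  {2,3,4,5,6,7,8,9}:96
  start at 0(a): 135
  start at 1(c): 432
  start at 3(e): 108
sum over floor = 675

675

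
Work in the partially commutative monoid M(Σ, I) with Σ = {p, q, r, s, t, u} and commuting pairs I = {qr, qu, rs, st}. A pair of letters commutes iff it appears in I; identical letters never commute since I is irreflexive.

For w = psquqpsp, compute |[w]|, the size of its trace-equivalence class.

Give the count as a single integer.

0(p) covers ∅
1(s) covers 0:p
2(q) covers 1:s
3(u) covers 1:s
4(q) covers 2:q
5(p) covers 3:u, 4:q
6(s) covers 5:p
7(p) covers 6:s
floor of heap: 0:p
completions by unplaced set U, small U first (add the entries for U minus each lowest piece of U):
  |U|=1: {7}:1
  |U|=2: {6,7}:1
  |U|=3: {5,6,7}:1
  |U|=4: {3,5,6,7}:1  {4,5,6,7}:1
  |U|=5: {2,4,5,6,7}:1  {3,4,5,6,7}:2
  |U|=6: {2,3,4,5,6,7}:3
  start at 0(p): 3

3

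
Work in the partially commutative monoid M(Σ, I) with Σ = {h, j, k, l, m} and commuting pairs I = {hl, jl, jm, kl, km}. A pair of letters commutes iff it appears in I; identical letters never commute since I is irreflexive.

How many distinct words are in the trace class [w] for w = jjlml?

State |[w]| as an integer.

drop 0:j onto floor
drop 1:j onto {0:j}
drop 2:l onto floor
drop 3:m onto {2:l}
drop 4:l onto {3:m}
ground layer = {0:j, 2:l}
drop-orders for the pieces not yet dropped (sum over which currently-grounded one goes next):
  1 to go: {1} 1  {4} 1
  2 to go: {0,1} 1  {1,4} 2  {3,4} 1
  3 to go: {0,1,4} 3  {1,3,4} 3  {2,3,4} 1
  if 0:j drops first: 4 orders
  if 2:l drops first: 6 orders
heap linearizations: 10

10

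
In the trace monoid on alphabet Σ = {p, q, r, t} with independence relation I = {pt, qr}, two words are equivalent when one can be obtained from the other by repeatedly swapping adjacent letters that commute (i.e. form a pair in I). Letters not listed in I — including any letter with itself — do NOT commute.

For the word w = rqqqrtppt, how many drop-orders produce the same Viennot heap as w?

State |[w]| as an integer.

60

piece 0:r — minimal
piece 1:q — minimal
piece 2:q rests on {1:q}
piece 3:q rests on {2:q}
piece 4:r rests on {0:r}
piece 5:t rests on {3:q, 4:r}
piece 6:p rests on {3:q, 4:r}
piece 7:p rests on {6:p}
piece 8:t rests on {5:t}
minimal pieces: {0:r, 1:q}
ways to finish when only these pieces remain (= sum over removing one remaining piece with nothing left below it):
  1 left: {7}→1  {8}→1
  2 left: {5,8}→1  {6,7}→1  {7,8}→2
  3 left: {5,7,8}→3  {6,7,8}→3
  4 left: {5,6,7,8}→6
  5 left: {3,5,6,7,8}→6  {4,5,6,7,8}→6
  6 left: {0,4,5,6,7,8}→6  {2,3,5,6,7,8}→6  {3,4,5,6,7,8}→12
  7 left: {0,3,4,5,6,7,8}→18  {1,2,3,5,6,7,8}→6  {2,3,4,5,6,7,8}→18
  placing 0:r first → 24 extensions
  placing 1:q first → 36 extensions
total linear extensions = 60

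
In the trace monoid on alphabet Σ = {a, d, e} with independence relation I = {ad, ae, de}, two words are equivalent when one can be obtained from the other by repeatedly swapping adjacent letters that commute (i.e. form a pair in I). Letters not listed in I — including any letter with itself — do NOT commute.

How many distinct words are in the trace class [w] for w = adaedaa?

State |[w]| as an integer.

105

drop 0:a onto floor
drop 1:d onto floor
drop 2:a onto {0:a}
drop 3:e onto floor
drop 4:d onto {1:d}
drop 5:a onto {2:a}
drop 6:a onto {5:a}
ground layer = {0:a, 1:d, 3:e}
drop-orders for the pieces not yet dropped (sum over which currently-grounded one goes next):
  1 to go: {3} 1  {4} 1  {6} 1
  2 to go: {1,4} 1  {3,4} 2  {3,6} 2  {4,6} 2  {5,6} 1
  3 to go: {1,3,4} 3  {1,4,6} 3  {2,5,6} 1  {3,4,6} 6  {3,5,6} 3  {4,5,6} 3
  4 to go: {0,2,5,6} 1  {1,3,4,6} 12  {1,4,5,6} 6  {2,3,5,6} 4  {2,4,5,6} 4  {3,4,5,6} 12
  5 to go: {0,2,3,5,6} 5  {0,2,4,5,6} 5  {1,2,4,5,6} 10  {1,3,4,5,6} 30  {2,3,4,5,6} 20
  if 0:a drops first: 60 orders
  if 1:d drops first: 30 orders
  if 3:e drops first: 15 orders
heap linearizations: 105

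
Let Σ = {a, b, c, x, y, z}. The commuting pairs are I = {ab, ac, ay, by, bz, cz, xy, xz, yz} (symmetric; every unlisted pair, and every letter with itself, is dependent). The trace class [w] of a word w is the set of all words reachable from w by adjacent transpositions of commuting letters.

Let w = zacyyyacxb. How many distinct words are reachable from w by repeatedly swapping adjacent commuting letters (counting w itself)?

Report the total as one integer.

56

piece 0:z — minimal
piece 1:a rests on {0:z}
piece 2:c — minimal
piece 3:y rests on {2:c}
piece 4:y rests on {3:y}
piece 5:y rests on {4:y}
piece 6:a rests on {1:a}
piece 7:c rests on {5:y}
piece 8:x rests on {6:a, 7:c}
piece 9:b rests on {8:x}
minimal pieces: {0:z, 2:c}
ways to finish when only these pieces remain (= sum over removing one remaining piece with nothing left below it):
  1 left: {9}→1
  2 left: {8,9}→1
  3 left: {6,8,9}→1  {7,8,9}→1
  4 left: {1,6,8,9}→1  {5,7,8,9}→1  {6,7,8,9}→2
  5 left: {0,1,6,8,9}→1  {1,6,7,8,9}→3  {4,5,7,8,9}→1  {5,6,7,8,9}→3
  6 left: {0,1,6,7,8,9}→4  {1,5,6,7,8,9}→6  {3,4,5,7,8,9}→1  {4,5,6,7,8,9}→4
  7 left: {0,1,5,6,7,8,9}→10  {1,4,5,6,7,8,9}→10  {2,3,4,5,7,8,9}→1  {3,4,5,6,7,8,9}→5
  8 left: {0,1,4,5,6,7,8,9}→20  {1,3,4,5,6,7,8,9}→15  {2,3,4,5,6,7,8,9}→6
  placing 0:z first → 21 extensions
  placing 2:c first → 35 extensions
total linear extensions = 56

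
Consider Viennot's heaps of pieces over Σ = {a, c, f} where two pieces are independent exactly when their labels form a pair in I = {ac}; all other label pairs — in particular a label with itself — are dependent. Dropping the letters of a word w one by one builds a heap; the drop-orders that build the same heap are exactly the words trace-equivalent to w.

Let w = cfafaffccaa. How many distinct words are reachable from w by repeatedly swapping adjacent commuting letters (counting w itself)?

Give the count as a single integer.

6

piece 0:c — minimal
piece 1:f rests on {0:c}
piece 2:a rests on {1:f}
piece 3:f rests on {2:a}
piece 4:a rests on {3:f}
piece 5:f rests on {4:a}
piece 6:f rests on {5:f}
piece 7:c rests on {6:f}
piece 8:c rests on {7:c}
piece 9:a rests on {6:f}
piece 10:a rests on {9:a}
minimal pieces: {0:c}
ways to finish when only these pieces remain (= sum over removing one remaining piece with nothing left below it):
  1 left: {8}→1  {10}→1
  2 left: {7,8}→1  {8,10}→2  {9,10}→1
  3 left: {7,8,10}→3  {8,9,10}→3
  4 left: {7,8,9,10}→6
  5 left: {6,7,8,9,10}→6
  6 left: {5,6,7,8,9,10}→6
  7 left: {4,5,6,7,8,9,10}→6
  8 left: {3,4,5,6,7,8,9,10}→6
  9 left: {2,3,4,5,6,7,8,9,10}→6
  placing 0:c first → 6 extensions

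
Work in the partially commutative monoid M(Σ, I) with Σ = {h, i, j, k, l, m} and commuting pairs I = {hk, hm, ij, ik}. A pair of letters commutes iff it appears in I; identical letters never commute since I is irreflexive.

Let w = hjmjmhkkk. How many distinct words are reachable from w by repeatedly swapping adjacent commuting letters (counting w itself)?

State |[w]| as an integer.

0(h) covers ∅
1(j) covers 0:h
2(m) covers 1:j
3(j) covers 2:m
4(m) covers 3:j
5(h) covers 3:j
6(k) covers 4:m
7(k) covers 6:k
8(k) covers 7:k
floor of heap: 0:h
completions by unplaced set U, small U first (add the entries for U minus each lowest piece of U):
  |U|=1: {5}:1  {8}:1
  |U|=2: {5,8}:2  {7,8}:1
  |U|=3: {5,7,8}:3  {6,7,8}:1
  |U|=4: {4,6,7,8}:1  {5,6,7,8}:4
  |U|=5: {4,5,6,7,8}:5
  |U|=6: {3,4,5,6,7,8}:5
  |U|=7: {2,3,4,5,6,7,8}:5
  start at 0(h): 5

5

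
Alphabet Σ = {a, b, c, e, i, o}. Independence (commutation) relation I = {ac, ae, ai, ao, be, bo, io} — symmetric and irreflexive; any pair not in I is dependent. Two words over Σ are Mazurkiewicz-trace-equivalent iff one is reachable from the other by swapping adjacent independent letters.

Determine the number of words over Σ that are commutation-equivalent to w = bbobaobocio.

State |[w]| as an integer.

112

piece 0:b — minimal
piece 1:b rests on {0:b}
piece 2:o — minimal
piece 3:b rests on {1:b}
piece 4:a rests on {3:b}
piece 5:o rests on {2:o}
piece 6:b rests on {4:a}
piece 7:o rests on {5:o}
piece 8:c rests on {6:b, 7:o}
piece 9:i rests on {8:c}
piece 10:o rests on {8:c}
minimal pieces: {0:b, 2:o}
ways to finish when only these pieces remain (= sum over removing one remaining piece with nothing left below it):
  1 left: {9}→1  {10}→1
  2 left: {9,10}→2
  3 left: {8,9,10}→2
  4 left: {6,8,9,10}→2  {7,8,9,10}→2
  5 left: {4,6,8,9,10}→2  {5,7,8,9,10}→2  {6,7,8,9,10}→4
  6 left: {2,5,7,8,9,10}→2  {3,4,6,8,9,10}→2  {4,6,7,8,9,10}→6  {5,6,7,8,9,10}→6
  7 left: {1,3,4,6,8,9,10}→2  {2,5,6,7,8,9,10}→8  {3,4,6,7,8,9,10}→8  {4,5,6,7,8,9,10}→12
  8 left: {0,1,3,4,6,8,9,10}→2  {1,3,4,6,7,8,9,10}→10  {2,4,5,6,7,8,9,10}→20  {3,4,5,6,7,8,9,10}→20
  9 left: {0,1,3,4,6,7,8,9,10}→12  {1,3,4,5,6,7,8,9,10}→30  {2,3,4,5,6,7,8,9,10}→40
  placing 0:b first → 70 extensions
  placing 2:o first → 42 extensions
total linear extensions = 112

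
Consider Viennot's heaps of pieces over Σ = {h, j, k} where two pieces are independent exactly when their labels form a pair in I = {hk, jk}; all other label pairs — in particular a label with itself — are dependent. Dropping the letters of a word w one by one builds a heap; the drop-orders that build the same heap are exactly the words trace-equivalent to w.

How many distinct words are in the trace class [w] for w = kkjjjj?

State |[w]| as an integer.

0(k) covers ∅
1(k) covers 0:k
2(j) covers ∅
3(j) covers 2:j
4(j) covers 3:j
5(j) covers 4:j
floor of heap: 0:k, 2:j
completions by unplaced set U, small U first (add the entries for U minus each lowest piece of U):
  |U|=1: {1}:1  {5}:1
  |U|=2: {0,1}:1  {1,5}:2  {4,5}:1
  |U|=3: {0,1,5}:3  {1,4,5}:3  {3,4,5}:1
  |U|=4: {0,1,4,5}:6  {1,3,4,5}:4  {2,3,4,5}:1
  start at 0(k): 5
  start at 2(j): 10
sum over floor = 15

15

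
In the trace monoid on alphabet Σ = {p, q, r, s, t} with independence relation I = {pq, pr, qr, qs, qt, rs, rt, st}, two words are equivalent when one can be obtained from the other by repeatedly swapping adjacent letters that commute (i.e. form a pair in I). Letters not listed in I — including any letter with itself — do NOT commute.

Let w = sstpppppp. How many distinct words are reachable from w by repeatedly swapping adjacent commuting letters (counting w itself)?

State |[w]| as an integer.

3

piece 0:s — minimal
piece 1:s rests on {0:s}
piece 2:t — minimal
piece 3:p rests on {1:s, 2:t}
piece 4:p rests on {3:p}
piece 5:p rests on {4:p}
piece 6:p rests on {5:p}
piece 7:p rests on {6:p}
piece 8:p rests on {7:p}
minimal pieces: {0:s, 2:t}
ways to finish when only these pieces remain (= sum over removing one remaining piece with nothing left below it):
  1 left: {8}→1
  2 left: {7,8}→1
  3 left: {6,7,8}→1
  4 left: {5,6,7,8}→1
  5 left: {4,5,6,7,8}→1
  6 left: {3,4,5,6,7,8}→1
  7 left: {1,3,4,5,6,7,8}→1  {2,3,4,5,6,7,8}→1
  placing 0:s first → 2 extensions
  placing 2:t first → 1 extensions
total linear extensions = 3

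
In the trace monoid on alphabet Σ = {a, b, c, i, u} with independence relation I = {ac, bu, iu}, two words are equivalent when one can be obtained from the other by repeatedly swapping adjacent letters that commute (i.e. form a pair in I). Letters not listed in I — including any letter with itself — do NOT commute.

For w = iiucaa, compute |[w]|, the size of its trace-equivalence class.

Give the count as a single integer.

0(i) covers ∅
1(i) covers 0:i
2(u) covers ∅
3(c) covers 1:i, 2:u
4(a) covers 1:i, 2:u
5(a) covers 4:a
floor of heap: 0:i, 2:u
completions by unplaced set U, small U first (add the entries for U minus each lowest piece of U):
  |U|=1: {3}:1  {5}:1
  |U|=2: {3,5}:2  {4,5}:1
  |U|=3: {3,4,5}:3
  |U|=4: {1,3,4,5}:3  {2,3,4,5}:3
  start at 0(i): 6
  start at 2(u): 3
sum over floor = 9

9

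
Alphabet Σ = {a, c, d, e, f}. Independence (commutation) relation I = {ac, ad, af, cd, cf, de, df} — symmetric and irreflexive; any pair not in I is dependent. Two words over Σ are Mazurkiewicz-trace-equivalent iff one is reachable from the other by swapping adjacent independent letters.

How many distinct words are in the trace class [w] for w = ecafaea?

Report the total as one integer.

12

0(e) covers ∅
1(c) covers 0:e
2(a) covers 0:e
3(f) covers 0:e
4(a) covers 2:a
5(e) covers 1:c, 3:f, 4:a
6(a) covers 5:e
floor of heap: 0:e
completions by unplaced set U, small U first (add the entries for U minus each lowest piece of U):
  |U|=1: {6}:1
  |U|=2: {5,6}:1
  |U|=3: {1,5,6}:1  {3,5,6}:1  {4,5,6}:1
  |U|=4: {1,3,5,6}:2  {1,4,5,6}:2  {2,4,5,6}:1  {3,4,5,6}:2
  |U|=5: {1,2,4,5,6}:3  {1,3,4,5,6}:6  {2,3,4,5,6}:3
  start at 0(e): 12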